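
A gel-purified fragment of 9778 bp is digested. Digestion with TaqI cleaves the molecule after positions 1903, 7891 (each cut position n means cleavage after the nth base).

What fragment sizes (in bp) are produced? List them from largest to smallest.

Linear molecule, 2 cuts → 3 fragments:
  1903 − 0 = 1903 bp
  7891 − 1903 = 5988 bp
  9778 − 7891 = 1887 bp
Sorted largest to smallest: 5988, 1903, 1887 bp.

5988, 1903, 1887 bp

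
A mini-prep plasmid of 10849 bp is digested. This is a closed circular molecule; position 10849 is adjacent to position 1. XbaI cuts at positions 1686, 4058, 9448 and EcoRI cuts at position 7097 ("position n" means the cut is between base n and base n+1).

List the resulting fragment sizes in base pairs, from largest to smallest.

3087, 3039, 2372, 2351 bp

Combined cut positions (sorted): 1686, 4058, 7097, 9448.
Circular molecule, 4 cuts → 4 fragments:
  4058 − 1686 = 2372 bp
  7097 − 4058 = 3039 bp
  9448 − 7097 = 2351 bp
  wrap: 10849 − 9448 + 1686 = 3087 bp
Sorted largest to smallest: 3087, 3039, 2372, 2351 bp.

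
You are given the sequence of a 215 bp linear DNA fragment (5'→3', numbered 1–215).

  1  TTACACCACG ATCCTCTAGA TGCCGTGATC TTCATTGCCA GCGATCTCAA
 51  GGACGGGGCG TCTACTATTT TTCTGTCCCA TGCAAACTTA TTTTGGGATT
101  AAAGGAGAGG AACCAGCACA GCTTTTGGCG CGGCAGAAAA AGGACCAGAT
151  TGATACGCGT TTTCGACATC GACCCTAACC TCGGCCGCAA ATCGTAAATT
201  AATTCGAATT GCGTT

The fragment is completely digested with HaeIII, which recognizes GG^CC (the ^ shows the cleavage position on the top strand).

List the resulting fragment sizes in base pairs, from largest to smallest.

184, 31 bp

The HaeIII site (GGCC) starts at position 183.
HaeIII cuts after base 2 of each site, so after position 184.
Linear molecule, 1 cut → 2 fragments:
  1–184 → 184 bp
  185–215 → 31 bp
Sorted largest to smallest: 184, 31 bp.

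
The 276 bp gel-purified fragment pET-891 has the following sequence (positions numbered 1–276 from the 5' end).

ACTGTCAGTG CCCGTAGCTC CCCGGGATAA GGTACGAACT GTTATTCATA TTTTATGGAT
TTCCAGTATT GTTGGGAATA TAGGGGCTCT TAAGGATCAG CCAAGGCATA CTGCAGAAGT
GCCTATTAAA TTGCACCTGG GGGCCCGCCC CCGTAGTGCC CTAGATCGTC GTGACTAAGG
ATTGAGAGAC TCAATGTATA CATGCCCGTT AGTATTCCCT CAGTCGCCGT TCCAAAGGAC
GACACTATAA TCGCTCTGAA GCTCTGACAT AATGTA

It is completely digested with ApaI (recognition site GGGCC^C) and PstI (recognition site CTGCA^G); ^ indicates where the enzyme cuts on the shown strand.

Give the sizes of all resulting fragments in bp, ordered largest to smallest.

The ApaI site (GGGCCC) starts at position 141.
ApaI cuts after base 5 of each site (before the last base), so after position 145.
The PstI site (CTGCAG) starts at position 111.
PstI cuts after base 5 of each site (before the last base), so after position 115.
Combined cut positions: 115, 145.
Linear molecule, 2 cuts → 3 fragments:
  1–115 → 115 bp
  116–145 → 30 bp
  146–276 → 131 bp
Sorted largest to smallest: 131, 115, 30 bp.

131, 115, 30 bp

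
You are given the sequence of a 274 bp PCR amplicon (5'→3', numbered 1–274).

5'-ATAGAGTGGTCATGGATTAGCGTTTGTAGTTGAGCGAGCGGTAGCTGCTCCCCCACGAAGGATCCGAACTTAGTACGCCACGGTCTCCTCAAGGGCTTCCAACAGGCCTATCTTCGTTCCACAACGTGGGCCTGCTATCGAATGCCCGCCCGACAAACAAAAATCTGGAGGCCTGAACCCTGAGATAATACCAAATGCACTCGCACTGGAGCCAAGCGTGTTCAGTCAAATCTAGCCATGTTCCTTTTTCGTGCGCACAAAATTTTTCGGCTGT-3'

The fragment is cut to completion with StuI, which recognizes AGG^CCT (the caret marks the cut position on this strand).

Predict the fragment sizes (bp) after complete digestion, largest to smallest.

106, 103, 65 bp

StuI sites (AGGCCT) start at positions 104, 169.
StuI cuts after base 3 of each site, so after positions 106, 171.
Linear molecule, 2 cuts → 3 fragments:
  1–106 → 106 bp
  107–171 → 65 bp
  172–274 → 103 bp
Sorted largest to smallest: 106, 103, 65 bp.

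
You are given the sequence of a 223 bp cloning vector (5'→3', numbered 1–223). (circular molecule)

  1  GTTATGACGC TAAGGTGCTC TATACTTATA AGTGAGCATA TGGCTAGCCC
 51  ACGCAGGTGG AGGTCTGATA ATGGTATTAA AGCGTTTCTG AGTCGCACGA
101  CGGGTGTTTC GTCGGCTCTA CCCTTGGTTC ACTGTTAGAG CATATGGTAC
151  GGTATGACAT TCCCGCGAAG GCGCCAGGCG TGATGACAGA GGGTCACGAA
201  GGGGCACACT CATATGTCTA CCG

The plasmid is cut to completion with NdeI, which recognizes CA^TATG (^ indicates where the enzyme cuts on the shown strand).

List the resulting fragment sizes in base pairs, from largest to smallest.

104, 70, 49 bp

NdeI sites (CATATG) start at positions 37, 141, 211.
NdeI cuts after base 2 of each site, so after positions 38, 142, 212.
Circular molecule, 3 cuts → 3 fragments:
  39–142 → 104 bp
  143–212 → 70 bp
  213–223 then 1–38 → 11 + 38 = 49 bp
Sorted largest to smallest: 104, 70, 49 bp.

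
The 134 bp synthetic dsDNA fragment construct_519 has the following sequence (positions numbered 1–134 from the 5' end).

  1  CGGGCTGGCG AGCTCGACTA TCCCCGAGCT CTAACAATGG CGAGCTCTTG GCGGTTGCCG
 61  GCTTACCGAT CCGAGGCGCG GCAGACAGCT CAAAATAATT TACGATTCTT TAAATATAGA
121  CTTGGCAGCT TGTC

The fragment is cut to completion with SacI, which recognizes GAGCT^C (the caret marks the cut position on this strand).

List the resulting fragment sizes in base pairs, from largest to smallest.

88, 16, 16, 14 bp

SacI sites (GAGCTC) start at positions 10, 26, 42.
SacI cuts after base 5 of each site (before the last base), so after positions 14, 30, 46.
Linear molecule, 3 cuts → 4 fragments:
  1–14 → 14 bp
  15–30 → 16 bp
  31–46 → 16 bp
  47–134 → 88 bp
Sorted largest to smallest: 88, 16, 16, 14 bp.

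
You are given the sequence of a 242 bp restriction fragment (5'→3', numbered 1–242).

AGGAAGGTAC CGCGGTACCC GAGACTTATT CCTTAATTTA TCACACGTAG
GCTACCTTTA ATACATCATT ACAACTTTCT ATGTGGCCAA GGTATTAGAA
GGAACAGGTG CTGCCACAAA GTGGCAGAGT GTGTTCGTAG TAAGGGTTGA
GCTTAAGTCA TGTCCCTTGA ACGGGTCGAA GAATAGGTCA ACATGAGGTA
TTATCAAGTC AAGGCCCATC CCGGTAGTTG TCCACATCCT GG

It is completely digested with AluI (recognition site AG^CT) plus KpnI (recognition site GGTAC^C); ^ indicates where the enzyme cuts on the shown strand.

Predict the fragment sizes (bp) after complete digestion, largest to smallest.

133, 91, 10, 8 bp

The AluI site (AGCT) starts at position 150.
AluI cuts after base 2 of each site, so after position 151.
KpnI sites (GGTACC) start at positions 6, 14.
KpnI cuts after base 5 of each site (before the last base), so after positions 10, 18.
Combined cut positions: 10, 18, 151.
Linear molecule, 3 cuts → 4 fragments:
  1–10 → 10 bp
  11–18 → 8 bp
  19–151 → 133 bp
  152–242 → 91 bp
Sorted largest to smallest: 133, 91, 10, 8 bp.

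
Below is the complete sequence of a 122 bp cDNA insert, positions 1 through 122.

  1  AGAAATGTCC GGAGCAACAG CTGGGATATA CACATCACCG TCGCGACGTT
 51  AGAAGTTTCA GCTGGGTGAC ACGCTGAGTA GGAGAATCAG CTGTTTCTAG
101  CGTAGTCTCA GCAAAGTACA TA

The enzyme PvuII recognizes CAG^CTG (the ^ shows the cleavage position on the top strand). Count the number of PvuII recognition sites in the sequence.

3

CAGCTG occurs starting at positions 18, 59, 88.
PvuII cuts at 3 sites.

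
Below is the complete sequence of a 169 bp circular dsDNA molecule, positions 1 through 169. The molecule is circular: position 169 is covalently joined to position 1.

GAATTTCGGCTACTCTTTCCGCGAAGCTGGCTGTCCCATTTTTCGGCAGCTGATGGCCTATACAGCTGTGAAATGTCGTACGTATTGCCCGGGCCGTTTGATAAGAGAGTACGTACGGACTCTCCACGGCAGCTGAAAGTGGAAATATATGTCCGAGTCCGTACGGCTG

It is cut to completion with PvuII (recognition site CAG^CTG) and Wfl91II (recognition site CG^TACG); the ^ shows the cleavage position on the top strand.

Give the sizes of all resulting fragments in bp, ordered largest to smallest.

PvuII sites (CAGCTG) start at positions 47, 63, 130.
PvuII cuts after base 3 of each site, so after positions 49, 65, 132.
Wfl91II sites (CGTACG) start at positions 77, 112, 160.
Wfl91II cuts after base 2 of each site, so after positions 78, 113, 161.
Combined cut positions: 49, 65, 78, 113, 132, 161.
Circular molecule, 6 cuts → 6 fragments:
  50–65 → 16 bp
  66–78 → 13 bp
  79–113 → 35 bp
  114–132 → 19 bp
  133–161 → 29 bp
  162–169 then 1–49 → 8 + 49 = 57 bp
Sorted largest to smallest: 57, 35, 29, 19, 16, 13 bp.

57, 35, 29, 19, 16, 13 bp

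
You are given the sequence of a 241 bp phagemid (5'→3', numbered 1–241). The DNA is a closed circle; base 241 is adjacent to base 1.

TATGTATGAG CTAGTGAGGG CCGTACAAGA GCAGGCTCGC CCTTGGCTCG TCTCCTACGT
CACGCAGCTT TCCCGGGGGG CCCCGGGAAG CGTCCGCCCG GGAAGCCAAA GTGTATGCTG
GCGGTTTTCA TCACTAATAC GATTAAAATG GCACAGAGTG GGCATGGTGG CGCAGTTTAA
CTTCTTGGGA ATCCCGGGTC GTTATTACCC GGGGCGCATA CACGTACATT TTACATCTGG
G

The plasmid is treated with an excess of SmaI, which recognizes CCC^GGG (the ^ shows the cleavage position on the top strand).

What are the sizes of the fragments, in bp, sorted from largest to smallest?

105, 96, 15, 15, 10 bp

SmaI sites (CCCGGG) start at positions 72, 82, 97, 193, 208.
SmaI cuts after base 3 of each site, so after positions 74, 84, 99, 195, 210.
Circular molecule, 5 cuts → 5 fragments:
  75–84 → 10 bp
  85–99 → 15 bp
  100–195 → 96 bp
  196–210 → 15 bp
  211–241 then 1–74 → 31 + 74 = 105 bp
Sorted largest to smallest: 105, 96, 15, 15, 10 bp.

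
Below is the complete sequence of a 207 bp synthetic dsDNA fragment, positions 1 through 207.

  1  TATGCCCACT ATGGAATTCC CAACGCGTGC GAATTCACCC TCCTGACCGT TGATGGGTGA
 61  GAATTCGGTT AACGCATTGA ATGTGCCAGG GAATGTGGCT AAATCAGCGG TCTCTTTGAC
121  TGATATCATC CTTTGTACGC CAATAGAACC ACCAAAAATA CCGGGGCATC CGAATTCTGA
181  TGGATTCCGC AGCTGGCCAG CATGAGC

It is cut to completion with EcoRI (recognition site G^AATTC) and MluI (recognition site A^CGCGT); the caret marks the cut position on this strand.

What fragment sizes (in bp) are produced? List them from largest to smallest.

EcoRI sites (GAATTC) start at positions 14, 31, 61, 172.
EcoRI cuts after the first base of each site, so after positions 14, 31, 61, 172.
The MluI site (ACGCGT) starts at position 23.
MluI cuts after the first base of each site, so after position 23.
Combined cut positions: 14, 23, 31, 61, 172.
Linear molecule, 5 cuts → 6 fragments:
  1–14 → 14 bp
  15–23 → 9 bp
  24–31 → 8 bp
  32–61 → 30 bp
  62–172 → 111 bp
  173–207 → 35 bp
Sorted largest to smallest: 111, 35, 30, 14, 9, 8 bp.

111, 35, 30, 14, 9, 8 bp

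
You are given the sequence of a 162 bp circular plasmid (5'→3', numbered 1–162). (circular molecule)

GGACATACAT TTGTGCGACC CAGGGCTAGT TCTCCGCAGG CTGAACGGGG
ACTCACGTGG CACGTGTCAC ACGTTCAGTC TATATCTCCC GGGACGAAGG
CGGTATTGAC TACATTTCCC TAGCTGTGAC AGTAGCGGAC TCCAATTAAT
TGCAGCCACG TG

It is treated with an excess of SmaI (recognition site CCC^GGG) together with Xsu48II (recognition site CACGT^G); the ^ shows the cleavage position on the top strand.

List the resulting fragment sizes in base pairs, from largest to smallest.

The SmaI site (CCCGGG) starts at position 88.
SmaI cuts after base 3 of each site, so after position 90.
Xsu48II sites (CACGTG) start at positions 54, 61, 157.
Xsu48II cuts after base 5 of each site (before the last base), so after positions 58, 65, 161.
Combined cut positions: 58, 65, 90, 161.
Circular molecule, 4 cuts → 4 fragments:
  59–65 → 7 bp
  66–90 → 25 bp
  91–161 → 71 bp
  162–162 then 1–58 → 1 + 58 = 59 bp
Sorted largest to smallest: 71, 59, 25, 7 bp.

71, 59, 25, 7 bp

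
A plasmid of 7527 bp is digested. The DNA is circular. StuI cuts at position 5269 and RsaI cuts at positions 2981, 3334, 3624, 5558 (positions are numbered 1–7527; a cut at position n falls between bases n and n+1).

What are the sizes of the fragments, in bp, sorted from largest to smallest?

4950, 1645, 353, 290, 289 bp

Combined cut positions (sorted): 2981, 3334, 3624, 5269, 5558.
Circular molecule, 5 cuts → 5 fragments:
  3334 − 2981 = 353 bp
  3624 − 3334 = 290 bp
  5269 − 3624 = 1645 bp
  5558 − 5269 = 289 bp
  wrap: 7527 − 5558 + 2981 = 4950 bp
Sorted largest to smallest: 4950, 1645, 353, 290, 289 bp.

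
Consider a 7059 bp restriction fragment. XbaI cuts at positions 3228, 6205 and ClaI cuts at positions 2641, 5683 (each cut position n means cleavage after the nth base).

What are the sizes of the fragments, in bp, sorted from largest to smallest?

Combined cut positions (sorted): 2641, 3228, 5683, 6205.
Linear molecule, 4 cuts → 5 fragments:
  2641 − 0 = 2641 bp
  3228 − 2641 = 587 bp
  5683 − 3228 = 2455 bp
  6205 − 5683 = 522 bp
  7059 − 6205 = 854 bp
Sorted largest to smallest: 2641, 2455, 854, 587, 522 bp.

2641, 2455, 854, 587, 522 bp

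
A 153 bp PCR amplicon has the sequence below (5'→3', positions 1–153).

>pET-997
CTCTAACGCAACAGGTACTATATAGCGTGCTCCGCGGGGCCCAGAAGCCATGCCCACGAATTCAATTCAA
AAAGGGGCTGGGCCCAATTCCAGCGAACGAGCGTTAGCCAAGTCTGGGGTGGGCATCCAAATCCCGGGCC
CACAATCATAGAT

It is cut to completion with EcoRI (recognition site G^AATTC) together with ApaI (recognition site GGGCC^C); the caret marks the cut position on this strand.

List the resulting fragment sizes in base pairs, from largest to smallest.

56, 41, 26, 17, 13 bp

The EcoRI site (GAATTC) starts at position 58.
EcoRI cuts after the first base of each site, so after position 58.
ApaI sites (GGGCCC) start at positions 37, 80, 136.
ApaI cuts after base 5 of each site (before the last base), so after positions 41, 84, 140.
Combined cut positions: 41, 58, 84, 140.
Linear molecule, 4 cuts → 5 fragments:
  1–41 → 41 bp
  42–58 → 17 bp
  59–84 → 26 bp
  85–140 → 56 bp
  141–153 → 13 bp
Sorted largest to smallest: 56, 41, 26, 17, 13 bp.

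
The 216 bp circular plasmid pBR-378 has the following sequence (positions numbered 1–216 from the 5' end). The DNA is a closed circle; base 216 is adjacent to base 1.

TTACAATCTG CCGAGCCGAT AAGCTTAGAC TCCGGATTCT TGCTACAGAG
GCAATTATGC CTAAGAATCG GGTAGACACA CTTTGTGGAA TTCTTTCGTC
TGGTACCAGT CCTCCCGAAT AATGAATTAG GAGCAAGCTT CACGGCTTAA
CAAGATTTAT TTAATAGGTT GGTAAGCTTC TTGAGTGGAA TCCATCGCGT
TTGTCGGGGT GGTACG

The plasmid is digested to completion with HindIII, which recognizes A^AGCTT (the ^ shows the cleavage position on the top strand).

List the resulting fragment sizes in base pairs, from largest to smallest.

114, 63, 39 bp

HindIII sites (AAGCTT) start at positions 21, 135, 174.
HindIII cuts after the first base of each site, so after positions 21, 135, 174.
Circular molecule, 3 cuts → 3 fragments:
  22–135 → 114 bp
  136–174 → 39 bp
  175–216 then 1–21 → 42 + 21 = 63 bp
Sorted largest to smallest: 114, 63, 39 bp.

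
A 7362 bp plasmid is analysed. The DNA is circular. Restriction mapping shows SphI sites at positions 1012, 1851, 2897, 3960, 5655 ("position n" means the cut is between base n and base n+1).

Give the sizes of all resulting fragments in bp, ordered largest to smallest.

2719, 1695, 1063, 1046, 839 bp

Circular molecule, 5 cuts → 5 fragments:
  1851 − 1012 = 839 bp
  2897 − 1851 = 1046 bp
  3960 − 2897 = 1063 bp
  5655 − 3960 = 1695 bp
  wrap: 7362 − 5655 + 1012 = 2719 bp
Sorted largest to smallest: 2719, 1695, 1063, 1046, 839 bp.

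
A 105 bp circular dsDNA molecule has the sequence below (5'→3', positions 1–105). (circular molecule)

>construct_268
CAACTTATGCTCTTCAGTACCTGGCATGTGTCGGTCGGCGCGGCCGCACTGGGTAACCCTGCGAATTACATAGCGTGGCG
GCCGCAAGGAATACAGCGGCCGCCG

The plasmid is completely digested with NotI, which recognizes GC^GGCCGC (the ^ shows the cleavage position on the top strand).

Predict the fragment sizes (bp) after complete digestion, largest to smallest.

NotI sites (GCGGCCGC) start at positions 40, 78, 96.
NotI cuts after base 2 of each site, so after positions 41, 79, 97.
Circular molecule, 3 cuts → 3 fragments:
  42–79 → 38 bp
  80–97 → 18 bp
  98–105 then 1–41 → 8 + 41 = 49 bp
Sorted largest to smallest: 49, 38, 18 bp.

49, 38, 18 bp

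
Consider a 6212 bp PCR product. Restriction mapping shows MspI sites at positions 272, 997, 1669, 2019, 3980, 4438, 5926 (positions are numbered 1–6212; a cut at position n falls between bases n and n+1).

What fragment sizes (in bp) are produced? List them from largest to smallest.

Linear molecule, 7 cuts → 8 fragments:
  272 − 0 = 272 bp
  997 − 272 = 725 bp
  1669 − 997 = 672 bp
  2019 − 1669 = 350 bp
  3980 − 2019 = 1961 bp
  4438 − 3980 = 458 bp
  5926 − 4438 = 1488 bp
  6212 − 5926 = 286 bp
Sorted largest to smallest: 1961, 1488, 725, 672, 458, 350, 286, 272 bp.

1961, 1488, 725, 672, 458, 350, 286, 272 bp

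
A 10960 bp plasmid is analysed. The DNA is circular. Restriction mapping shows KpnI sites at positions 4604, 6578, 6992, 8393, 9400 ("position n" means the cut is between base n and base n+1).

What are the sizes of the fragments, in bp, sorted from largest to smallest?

Circular molecule, 5 cuts → 5 fragments:
  6578 − 4604 = 1974 bp
  6992 − 6578 = 414 bp
  8393 − 6992 = 1401 bp
  9400 − 8393 = 1007 bp
  wrap: 10960 − 9400 + 4604 = 6164 bp
Sorted largest to smallest: 6164, 1974, 1401, 1007, 414 bp.

6164, 1974, 1401, 1007, 414 bp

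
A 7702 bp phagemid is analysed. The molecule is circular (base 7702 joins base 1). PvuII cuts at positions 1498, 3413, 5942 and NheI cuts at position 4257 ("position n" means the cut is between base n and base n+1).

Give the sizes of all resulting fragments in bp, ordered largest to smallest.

3258, 1915, 1685, 844 bp

Combined cut positions (sorted): 1498, 3413, 4257, 5942.
Circular molecule, 4 cuts → 4 fragments:
  3413 − 1498 = 1915 bp
  4257 − 3413 = 844 bp
  5942 − 4257 = 1685 bp
  wrap: 7702 − 5942 + 1498 = 3258 bp
Sorted largest to smallest: 3258, 1915, 1685, 844 bp.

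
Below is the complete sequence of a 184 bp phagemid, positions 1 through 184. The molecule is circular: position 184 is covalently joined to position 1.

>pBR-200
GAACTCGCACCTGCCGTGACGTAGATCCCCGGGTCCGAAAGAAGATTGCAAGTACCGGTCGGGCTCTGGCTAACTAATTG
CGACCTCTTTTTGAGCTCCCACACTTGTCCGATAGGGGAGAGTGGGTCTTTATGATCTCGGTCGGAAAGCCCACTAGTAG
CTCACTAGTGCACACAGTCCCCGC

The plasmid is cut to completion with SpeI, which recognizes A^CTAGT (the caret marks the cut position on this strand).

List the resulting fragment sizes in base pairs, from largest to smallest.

173, 11 bp

SpeI sites (ACTAGT) start at positions 153, 164.
SpeI cuts after the first base of each site, so after positions 153, 164.
Circular molecule, 2 cuts → 2 fragments:
  154–164 → 11 bp
  165–184 then 1–153 → 20 + 153 = 173 bp
Sorted largest to smallest: 173, 11 bp.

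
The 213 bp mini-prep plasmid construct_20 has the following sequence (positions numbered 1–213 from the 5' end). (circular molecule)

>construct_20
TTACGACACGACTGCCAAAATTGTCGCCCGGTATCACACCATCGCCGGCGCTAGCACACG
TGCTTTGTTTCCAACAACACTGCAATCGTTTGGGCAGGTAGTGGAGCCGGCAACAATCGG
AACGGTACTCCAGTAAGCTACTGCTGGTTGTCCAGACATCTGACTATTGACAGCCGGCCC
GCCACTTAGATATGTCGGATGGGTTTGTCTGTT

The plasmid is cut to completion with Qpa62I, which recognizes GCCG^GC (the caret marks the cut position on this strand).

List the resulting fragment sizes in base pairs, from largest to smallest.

84, 67, 62 bp

Qpa62I sites (GCCGGC) start at positions 44, 106, 173.
Qpa62I cuts after base 4 of each site, so after positions 47, 109, 176.
Circular molecule, 3 cuts → 3 fragments:
  48–109 → 62 bp
  110–176 → 67 bp
  177–213 then 1–47 → 37 + 47 = 84 bp
Sorted largest to smallest: 84, 67, 62 bp.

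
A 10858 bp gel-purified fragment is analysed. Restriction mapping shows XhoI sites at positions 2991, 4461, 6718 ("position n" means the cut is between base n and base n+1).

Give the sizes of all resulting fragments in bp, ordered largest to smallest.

4140, 2991, 2257, 1470 bp

Linear molecule, 3 cuts → 4 fragments:
  2991 − 0 = 2991 bp
  4461 − 2991 = 1470 bp
  6718 − 4461 = 2257 bp
  10858 − 6718 = 4140 bp
Sorted largest to smallest: 4140, 2991, 2257, 1470 bp.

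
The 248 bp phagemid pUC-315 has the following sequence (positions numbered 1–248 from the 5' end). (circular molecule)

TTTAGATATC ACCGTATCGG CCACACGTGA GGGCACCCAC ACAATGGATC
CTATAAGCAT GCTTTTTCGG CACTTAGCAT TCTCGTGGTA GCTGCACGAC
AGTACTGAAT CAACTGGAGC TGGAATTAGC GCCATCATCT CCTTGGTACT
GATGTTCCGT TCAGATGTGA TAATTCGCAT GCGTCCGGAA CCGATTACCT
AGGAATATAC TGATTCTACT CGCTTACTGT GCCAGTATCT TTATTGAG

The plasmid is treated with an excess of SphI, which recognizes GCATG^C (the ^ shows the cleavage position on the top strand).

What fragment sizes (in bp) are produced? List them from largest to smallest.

SphI sites (GCATGC) start at positions 57, 177.
SphI cuts after base 5 of each site (before the last base), so after positions 61, 181.
Circular molecule, 2 cuts → 2 fragments:
  62–181 → 120 bp
  182–248 then 1–61 → 67 + 61 = 128 bp
Sorted largest to smallest: 128, 120 bp.

128, 120 bp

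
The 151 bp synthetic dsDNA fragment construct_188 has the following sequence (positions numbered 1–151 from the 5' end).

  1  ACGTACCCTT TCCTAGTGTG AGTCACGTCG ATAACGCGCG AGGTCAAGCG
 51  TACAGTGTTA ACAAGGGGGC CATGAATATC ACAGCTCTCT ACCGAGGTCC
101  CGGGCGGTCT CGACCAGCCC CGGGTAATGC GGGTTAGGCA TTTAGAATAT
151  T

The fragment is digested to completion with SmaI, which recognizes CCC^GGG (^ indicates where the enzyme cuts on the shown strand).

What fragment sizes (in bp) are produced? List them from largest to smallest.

SmaI sites (CCCGGG) start at positions 99, 119.
SmaI cuts after base 3 of each site, so after positions 101, 121.
Linear molecule, 2 cuts → 3 fragments:
  1–101 → 101 bp
  102–121 → 20 bp
  122–151 → 30 bp
Sorted largest to smallest: 101, 30, 20 bp.

101, 30, 20 bp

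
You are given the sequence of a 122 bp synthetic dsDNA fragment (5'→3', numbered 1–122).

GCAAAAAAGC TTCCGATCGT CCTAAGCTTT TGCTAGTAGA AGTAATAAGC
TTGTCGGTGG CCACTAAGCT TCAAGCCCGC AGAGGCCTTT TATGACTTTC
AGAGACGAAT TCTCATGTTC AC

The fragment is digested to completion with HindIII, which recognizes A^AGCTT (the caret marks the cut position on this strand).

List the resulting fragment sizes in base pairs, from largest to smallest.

HindIII sites (AAGCTT) start at positions 7, 24, 47, 66.
HindIII cuts after the first base of each site, so after positions 7, 24, 47, 66.
Linear molecule, 4 cuts → 5 fragments:
  1–7 → 7 bp
  8–24 → 17 bp
  25–47 → 23 bp
  48–66 → 19 bp
  67–122 → 56 bp
Sorted largest to smallest: 56, 23, 19, 17, 7 bp.

56, 23, 19, 17, 7 bp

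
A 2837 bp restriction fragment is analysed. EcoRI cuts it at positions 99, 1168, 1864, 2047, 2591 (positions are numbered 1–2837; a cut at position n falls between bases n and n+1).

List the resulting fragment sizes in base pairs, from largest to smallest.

1069, 696, 544, 246, 183, 99 bp

Linear molecule, 5 cuts → 6 fragments:
  99 − 0 = 99 bp
  1168 − 99 = 1069 bp
  1864 − 1168 = 696 bp
  2047 − 1864 = 183 bp
  2591 − 2047 = 544 bp
  2837 − 2591 = 246 bp
Sorted largest to smallest: 1069, 696, 544, 246, 183, 99 bp.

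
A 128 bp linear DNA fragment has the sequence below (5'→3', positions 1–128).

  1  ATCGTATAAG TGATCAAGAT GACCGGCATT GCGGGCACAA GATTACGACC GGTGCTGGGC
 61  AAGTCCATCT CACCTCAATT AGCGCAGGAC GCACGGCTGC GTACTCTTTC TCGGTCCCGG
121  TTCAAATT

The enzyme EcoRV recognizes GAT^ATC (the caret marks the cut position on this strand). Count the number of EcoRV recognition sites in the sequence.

0

No occurrence of GATATC is present in the sequence.
EcoRV does not cut: 0 sites.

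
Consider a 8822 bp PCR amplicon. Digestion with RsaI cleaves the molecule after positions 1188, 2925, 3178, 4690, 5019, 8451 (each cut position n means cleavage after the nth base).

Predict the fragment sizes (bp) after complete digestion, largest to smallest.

3432, 1737, 1512, 1188, 371, 329, 253 bp

Linear molecule, 6 cuts → 7 fragments:
  1188 − 0 = 1188 bp
  2925 − 1188 = 1737 bp
  3178 − 2925 = 253 bp
  4690 − 3178 = 1512 bp
  5019 − 4690 = 329 bp
  8451 − 5019 = 3432 bp
  8822 − 8451 = 371 bp
Sorted largest to smallest: 3432, 1737, 1512, 1188, 371, 329, 253 bp.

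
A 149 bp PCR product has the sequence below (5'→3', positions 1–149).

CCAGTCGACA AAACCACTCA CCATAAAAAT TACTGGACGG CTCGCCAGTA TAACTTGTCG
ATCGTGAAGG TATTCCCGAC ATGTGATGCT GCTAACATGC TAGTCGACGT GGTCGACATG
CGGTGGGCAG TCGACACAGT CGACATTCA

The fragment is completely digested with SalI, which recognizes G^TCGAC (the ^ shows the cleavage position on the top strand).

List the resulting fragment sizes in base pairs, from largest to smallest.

SalI sites (GTCGAC) start at positions 4, 103, 112, 130, 139.
SalI cuts after the first base of each site, so after positions 4, 103, 112, 130, 139.
Linear molecule, 5 cuts → 6 fragments:
  1–4 → 4 bp
  5–103 → 99 bp
  104–112 → 9 bp
  113–130 → 18 bp
  131–139 → 9 bp
  140–149 → 10 bp
Sorted largest to smallest: 99, 18, 10, 9, 9, 4 bp.

99, 18, 10, 9, 9, 4 bp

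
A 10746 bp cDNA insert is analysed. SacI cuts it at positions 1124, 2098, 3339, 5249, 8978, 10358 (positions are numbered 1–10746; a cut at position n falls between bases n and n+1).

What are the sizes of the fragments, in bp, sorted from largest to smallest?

3729, 1910, 1380, 1241, 1124, 974, 388 bp

Linear molecule, 6 cuts → 7 fragments:
  1124 − 0 = 1124 bp
  2098 − 1124 = 974 bp
  3339 − 2098 = 1241 bp
  5249 − 3339 = 1910 bp
  8978 − 5249 = 3729 bp
  10358 − 8978 = 1380 bp
  10746 − 10358 = 388 bp
Sorted largest to smallest: 3729, 1910, 1380, 1241, 1124, 974, 388 bp.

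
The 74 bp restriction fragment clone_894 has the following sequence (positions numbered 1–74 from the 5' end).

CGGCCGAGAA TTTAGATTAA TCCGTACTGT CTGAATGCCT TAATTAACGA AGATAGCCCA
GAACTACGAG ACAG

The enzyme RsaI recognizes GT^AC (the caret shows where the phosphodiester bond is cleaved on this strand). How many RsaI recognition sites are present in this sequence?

GTAC occurs starting at position 24.
RsaI cuts at 1 site.

1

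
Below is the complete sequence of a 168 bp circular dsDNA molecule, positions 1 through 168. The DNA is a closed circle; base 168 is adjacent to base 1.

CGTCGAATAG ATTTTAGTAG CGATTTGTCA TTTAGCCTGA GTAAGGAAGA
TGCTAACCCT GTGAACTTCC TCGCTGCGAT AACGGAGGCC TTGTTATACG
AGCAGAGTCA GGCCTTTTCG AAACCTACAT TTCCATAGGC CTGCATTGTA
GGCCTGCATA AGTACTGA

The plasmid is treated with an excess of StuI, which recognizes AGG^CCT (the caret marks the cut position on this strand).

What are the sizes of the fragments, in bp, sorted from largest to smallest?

StuI sites (AGGCCT) start at positions 86, 110, 137, 150.
StuI cuts after base 3 of each site, so after positions 88, 112, 139, 152.
Circular molecule, 4 cuts → 4 fragments:
  89–112 → 24 bp
  113–139 → 27 bp
  140–152 → 13 bp
  153–168 then 1–88 → 16 + 88 = 104 bp
Sorted largest to smallest: 104, 27, 24, 13 bp.

104, 27, 24, 13 bp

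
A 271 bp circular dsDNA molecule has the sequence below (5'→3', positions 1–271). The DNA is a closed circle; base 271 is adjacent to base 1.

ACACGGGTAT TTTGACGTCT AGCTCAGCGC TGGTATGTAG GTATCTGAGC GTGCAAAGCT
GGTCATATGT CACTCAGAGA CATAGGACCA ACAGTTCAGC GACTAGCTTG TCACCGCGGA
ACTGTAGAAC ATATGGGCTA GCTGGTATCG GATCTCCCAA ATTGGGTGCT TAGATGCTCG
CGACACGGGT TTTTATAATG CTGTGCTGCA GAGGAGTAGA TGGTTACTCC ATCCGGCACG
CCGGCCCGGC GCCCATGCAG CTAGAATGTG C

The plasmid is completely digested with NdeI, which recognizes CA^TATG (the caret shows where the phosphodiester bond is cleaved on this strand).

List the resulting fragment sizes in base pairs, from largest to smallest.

NdeI sites (CATATG) start at positions 64, 130.
NdeI cuts after base 2 of each site, so after positions 65, 131.
Circular molecule, 2 cuts → 2 fragments:
  66–131 → 66 bp
  132–271 then 1–65 → 140 + 65 = 205 bp
Sorted largest to smallest: 205, 66 bp.

205, 66 bp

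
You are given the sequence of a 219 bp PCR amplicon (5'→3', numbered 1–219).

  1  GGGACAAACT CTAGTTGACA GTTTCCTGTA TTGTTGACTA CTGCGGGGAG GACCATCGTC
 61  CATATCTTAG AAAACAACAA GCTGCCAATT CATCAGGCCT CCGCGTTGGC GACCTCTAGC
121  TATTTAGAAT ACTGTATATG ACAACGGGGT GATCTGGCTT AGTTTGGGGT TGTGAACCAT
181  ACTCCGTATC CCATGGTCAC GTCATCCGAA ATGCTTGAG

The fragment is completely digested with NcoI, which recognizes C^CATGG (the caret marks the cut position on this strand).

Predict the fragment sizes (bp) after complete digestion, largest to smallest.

191, 28 bp

The NcoI site (CCATGG) starts at position 191.
NcoI cuts after the first base of each site, so after position 191.
Linear molecule, 1 cut → 2 fragments:
  1–191 → 191 bp
  192–219 → 28 bp
Sorted largest to smallest: 191, 28 bp.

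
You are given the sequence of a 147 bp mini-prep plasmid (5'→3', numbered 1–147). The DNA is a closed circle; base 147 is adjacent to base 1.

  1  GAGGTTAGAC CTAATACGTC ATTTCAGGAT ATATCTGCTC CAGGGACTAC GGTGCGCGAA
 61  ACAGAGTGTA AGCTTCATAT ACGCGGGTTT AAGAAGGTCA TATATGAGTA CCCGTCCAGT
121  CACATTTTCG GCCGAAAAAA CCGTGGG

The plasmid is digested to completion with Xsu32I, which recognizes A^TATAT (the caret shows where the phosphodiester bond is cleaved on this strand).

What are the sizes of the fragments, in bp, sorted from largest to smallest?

Xsu32I sites (ATATAT) start at positions 29, 100.
Xsu32I cuts after the first base of each site, so after positions 29, 100.
Circular molecule, 2 cuts → 2 fragments:
  30–100 → 71 bp
  101–147 then 1–29 → 47 + 29 = 76 bp
Sorted largest to smallest: 76, 71 bp.

76, 71 bp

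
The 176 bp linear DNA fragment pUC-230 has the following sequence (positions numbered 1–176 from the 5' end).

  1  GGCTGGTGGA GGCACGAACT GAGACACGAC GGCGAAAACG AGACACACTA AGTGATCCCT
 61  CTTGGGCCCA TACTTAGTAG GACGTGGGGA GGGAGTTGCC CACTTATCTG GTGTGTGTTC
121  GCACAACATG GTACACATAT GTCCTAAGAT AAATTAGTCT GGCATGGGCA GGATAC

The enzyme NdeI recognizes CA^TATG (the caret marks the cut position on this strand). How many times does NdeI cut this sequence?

1

CATATG occurs starting at position 136.
NdeI cuts at 1 site.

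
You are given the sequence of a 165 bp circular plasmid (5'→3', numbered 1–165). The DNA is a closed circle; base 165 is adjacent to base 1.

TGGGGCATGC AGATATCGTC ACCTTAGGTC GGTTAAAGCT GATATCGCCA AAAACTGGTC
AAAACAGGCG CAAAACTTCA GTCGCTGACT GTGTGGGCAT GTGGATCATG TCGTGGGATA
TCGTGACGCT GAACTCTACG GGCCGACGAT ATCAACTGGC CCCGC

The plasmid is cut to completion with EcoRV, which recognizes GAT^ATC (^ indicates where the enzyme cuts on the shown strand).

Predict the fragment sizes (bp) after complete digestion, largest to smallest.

EcoRV sites (GATATC) start at positions 12, 41, 117, 148.
EcoRV cuts after base 3 of each site, so after positions 14, 43, 119, 150.
Circular molecule, 4 cuts → 4 fragments:
  15–43 → 29 bp
  44–119 → 76 bp
  120–150 → 31 bp
  151–165 then 1–14 → 15 + 14 = 29 bp
Sorted largest to smallest: 76, 31, 29, 29 bp.

76, 31, 29, 29 bp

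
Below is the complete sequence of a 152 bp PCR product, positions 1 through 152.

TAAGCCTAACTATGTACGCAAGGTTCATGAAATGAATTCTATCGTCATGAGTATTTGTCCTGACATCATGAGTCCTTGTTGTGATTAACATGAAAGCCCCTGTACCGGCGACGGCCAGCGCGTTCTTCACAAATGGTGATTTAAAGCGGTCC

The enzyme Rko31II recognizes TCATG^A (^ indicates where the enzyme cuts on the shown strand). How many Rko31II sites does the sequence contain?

TCATGA occurs starting at positions 25, 45, 66.
Rko31II cuts at 3 sites.

3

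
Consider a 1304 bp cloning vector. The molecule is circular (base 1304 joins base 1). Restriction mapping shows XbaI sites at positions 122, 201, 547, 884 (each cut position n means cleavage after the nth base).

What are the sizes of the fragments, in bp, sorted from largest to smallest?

542, 346, 337, 79 bp

Circular molecule, 4 cuts → 4 fragments:
  201 − 122 = 79 bp
  547 − 201 = 346 bp
  884 − 547 = 337 bp
  wrap: 1304 − 884 + 122 = 542 bp
Sorted largest to smallest: 542, 346, 337, 79 bp.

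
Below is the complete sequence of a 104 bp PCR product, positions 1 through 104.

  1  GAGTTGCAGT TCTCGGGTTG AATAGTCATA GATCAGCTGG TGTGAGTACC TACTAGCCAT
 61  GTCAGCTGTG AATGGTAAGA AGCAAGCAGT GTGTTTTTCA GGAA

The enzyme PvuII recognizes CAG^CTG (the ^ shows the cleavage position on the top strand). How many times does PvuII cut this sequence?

CAGCTG occurs starting at positions 34, 63.
PvuII cuts at 2 sites.

2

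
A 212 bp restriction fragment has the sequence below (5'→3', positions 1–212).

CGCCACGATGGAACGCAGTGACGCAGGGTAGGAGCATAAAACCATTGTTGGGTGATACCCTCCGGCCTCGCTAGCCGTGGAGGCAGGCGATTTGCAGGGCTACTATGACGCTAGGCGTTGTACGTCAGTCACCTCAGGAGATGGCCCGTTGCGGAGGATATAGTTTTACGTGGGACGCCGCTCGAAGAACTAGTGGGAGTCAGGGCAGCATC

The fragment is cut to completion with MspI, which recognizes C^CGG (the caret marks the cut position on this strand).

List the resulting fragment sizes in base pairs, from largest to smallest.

The MspI site (CCGG) starts at position 62.
MspI cuts after the first base of each site, so after position 62.
Linear molecule, 1 cut → 2 fragments:
  1–62 → 62 bp
  63–212 → 150 bp
Sorted largest to smallest: 150, 62 bp.

150, 62 bp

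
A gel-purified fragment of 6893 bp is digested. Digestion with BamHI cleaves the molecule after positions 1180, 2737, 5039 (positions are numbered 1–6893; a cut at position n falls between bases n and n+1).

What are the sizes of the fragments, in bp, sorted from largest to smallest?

Linear molecule, 3 cuts → 4 fragments:
  1180 − 0 = 1180 bp
  2737 − 1180 = 1557 bp
  5039 − 2737 = 2302 bp
  6893 − 5039 = 1854 bp
Sorted largest to smallest: 2302, 1854, 1557, 1180 bp.

2302, 1854, 1557, 1180 bp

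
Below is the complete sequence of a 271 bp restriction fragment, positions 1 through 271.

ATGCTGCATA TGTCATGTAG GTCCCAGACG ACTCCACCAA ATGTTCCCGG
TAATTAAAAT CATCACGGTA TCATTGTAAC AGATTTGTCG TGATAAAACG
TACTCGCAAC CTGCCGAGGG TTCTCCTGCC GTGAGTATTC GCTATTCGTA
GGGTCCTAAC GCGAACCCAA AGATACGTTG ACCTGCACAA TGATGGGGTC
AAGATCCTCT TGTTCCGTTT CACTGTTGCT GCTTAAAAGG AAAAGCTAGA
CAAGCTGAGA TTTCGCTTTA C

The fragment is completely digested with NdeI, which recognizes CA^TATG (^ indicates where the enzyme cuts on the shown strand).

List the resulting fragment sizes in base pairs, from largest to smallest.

The NdeI site (CATATG) starts at position 7.
NdeI cuts after base 2 of each site, so after position 8.
Linear molecule, 1 cut → 2 fragments:
  1–8 → 8 bp
  9–271 → 263 bp
Sorted largest to smallest: 263, 8 bp.

263, 8 bp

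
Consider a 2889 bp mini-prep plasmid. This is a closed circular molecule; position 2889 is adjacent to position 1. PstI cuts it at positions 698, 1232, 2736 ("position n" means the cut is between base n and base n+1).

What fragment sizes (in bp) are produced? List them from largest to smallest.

Circular molecule, 3 cuts → 3 fragments:
  1232 − 698 = 534 bp
  2736 − 1232 = 1504 bp
  wrap: 2889 − 2736 + 698 = 851 bp
Sorted largest to smallest: 1504, 851, 534 bp.

1504, 851, 534 bp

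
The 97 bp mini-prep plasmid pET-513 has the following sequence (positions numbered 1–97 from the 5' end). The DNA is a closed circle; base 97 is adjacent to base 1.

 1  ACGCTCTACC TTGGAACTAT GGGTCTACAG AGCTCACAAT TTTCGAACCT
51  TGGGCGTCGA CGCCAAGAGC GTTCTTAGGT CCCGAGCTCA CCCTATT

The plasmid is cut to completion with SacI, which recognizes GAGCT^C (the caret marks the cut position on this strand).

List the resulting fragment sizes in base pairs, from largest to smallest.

54, 43 bp

SacI sites (GAGCTC) start at positions 30, 84.
SacI cuts after base 5 of each site (before the last base), so after positions 34, 88.
Circular molecule, 2 cuts → 2 fragments:
  35–88 → 54 bp
  89–97 then 1–34 → 9 + 34 = 43 bp
Sorted largest to smallest: 54, 43 bp.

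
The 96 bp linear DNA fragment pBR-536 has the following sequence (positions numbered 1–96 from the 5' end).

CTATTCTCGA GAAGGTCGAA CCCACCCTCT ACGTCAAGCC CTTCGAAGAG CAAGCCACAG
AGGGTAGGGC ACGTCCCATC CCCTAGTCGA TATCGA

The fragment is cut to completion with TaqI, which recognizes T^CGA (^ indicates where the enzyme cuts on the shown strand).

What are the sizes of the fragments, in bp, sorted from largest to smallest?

TaqI sites (TCGA) start at positions 7, 16, 43, 87, 93.
TaqI cuts after the first base of each site, so after positions 7, 16, 43, 87, 93.
Linear molecule, 5 cuts → 6 fragments:
  1–7 → 7 bp
  8–16 → 9 bp
  17–43 → 27 bp
  44–87 → 44 bp
  88–93 → 6 bp
  94–96 → 3 bp
Sorted largest to smallest: 44, 27, 9, 7, 6, 3 bp.

44, 27, 9, 7, 6, 3 bp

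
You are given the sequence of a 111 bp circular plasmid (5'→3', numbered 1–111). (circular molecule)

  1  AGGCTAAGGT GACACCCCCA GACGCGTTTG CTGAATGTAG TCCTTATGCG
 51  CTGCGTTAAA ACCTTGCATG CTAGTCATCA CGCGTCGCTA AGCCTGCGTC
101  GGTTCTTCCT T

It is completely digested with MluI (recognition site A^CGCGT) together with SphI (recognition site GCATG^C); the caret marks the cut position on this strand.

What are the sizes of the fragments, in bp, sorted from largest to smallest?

MluI sites (ACGCGT) start at positions 22, 80.
MluI cuts after the first base of each site, so after positions 22, 80.
The SphI site (GCATGC) starts at position 66.
SphI cuts after base 5 of each site (before the last base), so after position 70.
Combined cut positions: 22, 70, 80.
Circular molecule, 3 cuts → 3 fragments:
  23–70 → 48 bp
  71–80 → 10 bp
  81–111 then 1–22 → 31 + 22 = 53 bp
Sorted largest to smallest: 53, 48, 10 bp.

53, 48, 10 bp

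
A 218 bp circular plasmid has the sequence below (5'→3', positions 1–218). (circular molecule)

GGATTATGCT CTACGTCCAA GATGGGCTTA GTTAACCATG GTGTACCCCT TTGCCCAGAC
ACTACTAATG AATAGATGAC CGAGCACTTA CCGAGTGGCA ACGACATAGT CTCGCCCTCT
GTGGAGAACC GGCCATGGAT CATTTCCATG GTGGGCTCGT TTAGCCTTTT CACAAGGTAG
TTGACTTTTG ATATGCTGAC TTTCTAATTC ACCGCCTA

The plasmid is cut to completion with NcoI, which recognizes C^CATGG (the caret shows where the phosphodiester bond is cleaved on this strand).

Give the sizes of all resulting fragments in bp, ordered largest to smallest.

108, 97, 13 bp

NcoI sites (CCATGG) start at positions 36, 133, 146.
NcoI cuts after the first base of each site, so after positions 36, 133, 146.
Circular molecule, 3 cuts → 3 fragments:
  37–133 → 97 bp
  134–146 → 13 bp
  147–218 then 1–36 → 72 + 36 = 108 bp
Sorted largest to smallest: 108, 97, 13 bp.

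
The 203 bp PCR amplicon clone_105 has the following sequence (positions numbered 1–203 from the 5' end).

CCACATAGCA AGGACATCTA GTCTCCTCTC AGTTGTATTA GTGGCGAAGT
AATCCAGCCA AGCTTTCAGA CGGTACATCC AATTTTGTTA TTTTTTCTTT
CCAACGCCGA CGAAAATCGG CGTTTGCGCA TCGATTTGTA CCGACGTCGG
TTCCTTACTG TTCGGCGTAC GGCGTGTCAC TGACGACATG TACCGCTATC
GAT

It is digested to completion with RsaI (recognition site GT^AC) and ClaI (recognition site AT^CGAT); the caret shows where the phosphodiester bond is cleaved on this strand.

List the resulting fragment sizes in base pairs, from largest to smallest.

RsaI sites (GTAC) start at positions 73, 138, 167, 190.
RsaI cuts after base 2 of each site, so after positions 74, 139, 168, 191.
ClaI sites (ATCGAT) start at positions 130, 198.
ClaI cuts after base 2 of each site, so after positions 131, 199.
Combined cut positions: 74, 131, 139, 168, 191, 199.
Linear molecule, 6 cuts → 7 fragments:
  1–74 → 74 bp
  75–131 → 57 bp
  132–139 → 8 bp
  140–168 → 29 bp
  169–191 → 23 bp
  192–199 → 8 bp
  200–203 → 4 bp
Sorted largest to smallest: 74, 57, 29, 23, 8, 8, 4 bp.

74, 57, 29, 23, 8, 8, 4 bp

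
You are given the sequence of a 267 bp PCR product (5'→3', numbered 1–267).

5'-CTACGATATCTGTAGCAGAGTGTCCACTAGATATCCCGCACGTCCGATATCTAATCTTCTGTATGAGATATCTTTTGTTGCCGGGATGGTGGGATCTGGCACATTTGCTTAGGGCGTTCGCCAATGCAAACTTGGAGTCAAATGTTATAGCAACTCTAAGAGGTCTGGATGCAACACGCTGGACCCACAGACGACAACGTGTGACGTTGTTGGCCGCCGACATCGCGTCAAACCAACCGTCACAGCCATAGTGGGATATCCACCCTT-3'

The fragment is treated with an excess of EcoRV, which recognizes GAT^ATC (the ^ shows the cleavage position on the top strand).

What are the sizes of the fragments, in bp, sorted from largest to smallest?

188, 25, 21, 16, 10, 7 bp

EcoRV sites (GATATC) start at positions 5, 30, 46, 67, 255.
EcoRV cuts after base 3 of each site, so after positions 7, 32, 48, 69, 257.
Linear molecule, 5 cuts → 6 fragments:
  1–7 → 7 bp
  8–32 → 25 bp
  33–48 → 16 bp
  49–69 → 21 bp
  70–257 → 188 bp
  258–267 → 10 bp
Sorted largest to smallest: 188, 25, 21, 16, 10, 7 bp.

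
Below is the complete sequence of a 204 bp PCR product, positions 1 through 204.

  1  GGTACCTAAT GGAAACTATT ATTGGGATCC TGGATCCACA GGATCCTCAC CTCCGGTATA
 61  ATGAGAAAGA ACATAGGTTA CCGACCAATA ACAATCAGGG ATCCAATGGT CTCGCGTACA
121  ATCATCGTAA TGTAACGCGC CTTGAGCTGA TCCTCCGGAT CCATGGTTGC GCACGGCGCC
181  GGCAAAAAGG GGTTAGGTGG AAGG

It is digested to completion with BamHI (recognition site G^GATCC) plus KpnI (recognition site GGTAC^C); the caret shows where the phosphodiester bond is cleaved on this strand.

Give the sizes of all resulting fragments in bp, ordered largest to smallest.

58, 58, 47, 20, 9, 7, 5 bp

BamHI sites (GGATCC) start at positions 25, 32, 41, 99, 157.
BamHI cuts after the first base of each site, so after positions 25, 32, 41, 99, 157.
The KpnI site (GGTACC) starts at position 1.
KpnI cuts after base 5 of each site (before the last base), so after position 5.
Combined cut positions: 5, 25, 32, 41, 99, 157.
Linear molecule, 6 cuts → 7 fragments:
  1–5 → 5 bp
  6–25 → 20 bp
  26–32 → 7 bp
  33–41 → 9 bp
  42–99 → 58 bp
  100–157 → 58 bp
  158–204 → 47 bp
Sorted largest to smallest: 58, 58, 47, 20, 9, 7, 5 bp.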